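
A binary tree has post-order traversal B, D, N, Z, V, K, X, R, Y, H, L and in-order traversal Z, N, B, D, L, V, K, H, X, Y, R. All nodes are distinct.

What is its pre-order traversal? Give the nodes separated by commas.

L, Z, N, D, B, H, K, V, Y, X, R

The last element of post-order is the root; it splits in-order into left and right subtrees.
Root L: left subtree has 4 nodes {Z, N, B, D}, right has 6 {V, K, H, X, Y, R}.
  Root Z: left subtree has 0 nodes { }, right has 3 {N, B, D}.
    Root N: left subtree has 0 nodes { }, right has 2 {B, D}.
      Root D: left subtree has 1 node {B}, right has 0 { }.
  Root H: left subtree has 2 nodes {V, K}, right has 3 {X, Y, R}.
    Root K: left subtree has 1 node {V}, right has 0 { }.
    Root Y: left subtree has 1 node {X}, right has 1 {R}.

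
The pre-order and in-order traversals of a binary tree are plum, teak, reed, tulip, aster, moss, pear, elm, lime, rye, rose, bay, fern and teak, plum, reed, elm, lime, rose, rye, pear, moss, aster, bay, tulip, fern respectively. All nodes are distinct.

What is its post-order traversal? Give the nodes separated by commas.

The first element of pre-order is the root; it splits in-order into left and right subtrees.
Root plum: left subtree has 1 node {teak}, right has 11 {reed, elm, lime, rose, rye, pear, moss, aster, bay, tulip, fern}.
  Root reed: left subtree has 0 nodes { }, right has 10 {elm, lime, rose, rye, pear, moss, aster, bay, tulip, fern}.
    Root tulip: left subtree has 8 nodes {elm, lime, rose, rye, pear, moss, aster, bay}, right has 1 {fern}.
      Root aster: left subtree has 6 nodes {elm, lime, rose, rye, pear, moss}, right has 1 {bay}.
        Root moss: left subtree has 5 nodes {elm, lime, rose, rye, pear}, right has 0 { }.
          Root pear: left subtree has 4 nodes {elm, lime, rose, rye}, right has 0 { }.
            Root elm: left subtree has 0 nodes { }, right has 3 {lime, rose, rye}.
              Root lime: left subtree has 0 nodes { }, right has 2 {rose, rye}.
                Root rye: left subtree has 1 node {rose}, right has 0 { }.

teak, rose, rye, lime, elm, pear, moss, bay, aster, fern, tulip, reed, plum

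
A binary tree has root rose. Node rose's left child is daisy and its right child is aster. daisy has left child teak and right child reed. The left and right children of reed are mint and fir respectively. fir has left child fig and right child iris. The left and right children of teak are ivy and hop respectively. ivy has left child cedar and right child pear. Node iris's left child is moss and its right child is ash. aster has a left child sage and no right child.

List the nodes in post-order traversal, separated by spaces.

cedar pear ivy hop teak mint fig moss ash iris fir reed daisy sage aster rose

Post-order visits the left subtree, then the right subtree, then the node.
At rose: go left to daisy.
  At daisy: go left to teak.
    At teak: go left to ivy.
      At ivy: go left to cedar.
        cedar is a leaf — visit cedar.
      At ivy: go right to pear.
        pear is a leaf — visit pear.
      Visit ivy.
    At teak: go right to hop.
      hop is a leaf — visit hop.
    Visit teak.
  At daisy: go right to reed.
    At reed: go left to mint.
      mint is a leaf — visit mint.
    At reed: go right to fir.
      At fir: go left to fig.
        fig is a leaf — visit fig.
      At fir: go right to iris.
        At iris: go left to moss.
          moss is a leaf — visit moss.
        At iris: go right to ash.
          ash is a leaf — visit ash.
        Visit iris.
      Visit fir.
    Visit reed.
  Visit daisy.
At rose: go right to aster.
  At aster: go left to sage.
    sage is a leaf — visit sage.
  At aster: no right child.
  Visit aster.
Visit rose.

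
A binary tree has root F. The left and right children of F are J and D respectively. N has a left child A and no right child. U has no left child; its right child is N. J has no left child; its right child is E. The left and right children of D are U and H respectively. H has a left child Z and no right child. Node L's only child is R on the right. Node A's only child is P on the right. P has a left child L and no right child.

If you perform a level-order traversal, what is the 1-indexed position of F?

1

Level-order visits nodes level by level from the root, left to right within each level.
Level 0: F
Level 1: J, D
Level 2: E, U, H
Level 3: N, Z
Level 4: A
Level 5: P
Level 6: L
Level 7: R
Full level-order sequence: F, J, D, E, U, H, N, Z, A, P, L, R.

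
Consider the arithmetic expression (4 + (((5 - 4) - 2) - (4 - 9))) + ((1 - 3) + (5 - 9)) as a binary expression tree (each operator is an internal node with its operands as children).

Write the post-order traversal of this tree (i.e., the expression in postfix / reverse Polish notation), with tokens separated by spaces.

Post-order on an expression tree gives postfix notation: for each operator, emit left operand, right operand, then the operator.

4 5 4 - 2 - 4 9 - - + 1 3 - 5 9 - + +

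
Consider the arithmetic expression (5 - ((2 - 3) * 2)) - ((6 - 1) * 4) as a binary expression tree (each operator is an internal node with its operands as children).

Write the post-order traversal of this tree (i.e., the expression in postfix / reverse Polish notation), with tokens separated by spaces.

5 2 3 - 2 * - 6 1 - 4 * -

Post-order on an expression tree gives postfix notation: for each operator, emit left operand, right operand, then the operator.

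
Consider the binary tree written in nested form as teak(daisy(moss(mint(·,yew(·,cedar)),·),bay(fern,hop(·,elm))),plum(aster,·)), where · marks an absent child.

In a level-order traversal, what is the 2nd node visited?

Level-order visits nodes level by level from the root, left to right within each level.
Level 0: teak
Level 1: daisy, plum
Level 2: moss, bay, aster
Level 3: mint, fern, hop
Level 4: yew, elm
Level 5: cedar
Full level-order sequence: teak, daisy, plum, moss, bay, aster, mint, fern, hop, yew, elm, cedar.

daisy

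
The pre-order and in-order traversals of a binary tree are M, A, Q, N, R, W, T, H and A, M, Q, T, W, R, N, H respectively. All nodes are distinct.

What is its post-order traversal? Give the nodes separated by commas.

The first element of pre-order is the root; it splits in-order into left and right subtrees.
Root M: left subtree has 1 node {A}, right has 6 {Q, T, W, R, N, H}.
  Root Q: left subtree has 0 nodes { }, right has 5 {T, W, R, N, H}.
    Root N: left subtree has 3 nodes {T, W, R}, right has 1 {H}.
      Root R: left subtree has 2 nodes {T, W}, right has 0 { }.
        Root W: left subtree has 1 node {T}, right has 0 { }.

A, T, W, R, H, N, Q, M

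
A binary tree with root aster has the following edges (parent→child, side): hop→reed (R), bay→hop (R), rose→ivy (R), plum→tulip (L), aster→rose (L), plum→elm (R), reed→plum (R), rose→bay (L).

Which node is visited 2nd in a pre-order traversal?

rose

Pre-order visits the node, then its left subtree, then its right subtree.
Visit aster.
At aster: go left to rose.
  Visit rose.
  At rose: go left to bay.
    Visit bay.
    At bay: no left child.
    At bay: go right to hop.
      Visit hop.
      At hop: no left child.
      At hop: go right to reed.
        Visit reed.
        At reed: no left child.
        At reed: go right to plum.
          Visit plum.
          At plum: go left to tulip.
            tulip is a leaf — visit tulip.
          At plum: go right to elm.
            elm is a leaf — visit elm.
  At rose: go right to ivy.
    ivy is a leaf — visit ivy.
At aster: no right child.
Full pre-order sequence: aster, rose, bay, hop, reed, plum, tulip, elm, ivy.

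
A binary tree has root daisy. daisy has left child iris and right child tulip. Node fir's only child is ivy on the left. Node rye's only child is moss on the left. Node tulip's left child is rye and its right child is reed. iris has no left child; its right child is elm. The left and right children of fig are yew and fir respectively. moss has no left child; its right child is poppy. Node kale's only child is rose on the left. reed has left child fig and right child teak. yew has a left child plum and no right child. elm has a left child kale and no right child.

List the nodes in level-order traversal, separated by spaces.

Level-order visits nodes level by level from the root, left to right within each level.
Level 0: daisy
Level 1: iris, tulip
Level 2: elm, rye, reed
Level 3: kale, moss, fig, teak
Level 4: rose, poppy, yew, fir
Level 5: plum, ivy

daisy iris tulip elm rye reed kale moss fig teak rose poppy yew fir plum ivy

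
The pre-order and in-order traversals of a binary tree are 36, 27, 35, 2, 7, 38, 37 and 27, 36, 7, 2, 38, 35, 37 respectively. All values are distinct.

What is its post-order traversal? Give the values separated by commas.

The first element of pre-order is the root; it splits in-order into left and right subtrees.
Root 36: left subtree has 1 node {27}, right has 5 {7, 2, 38, 35, 37}.
  Root 35: left subtree has 3 nodes {7, 2, 38}, right has 1 {37}.
    Root 2: left subtree has 1 node {7}, right has 1 {38}.

27, 7, 38, 2, 37, 35, 36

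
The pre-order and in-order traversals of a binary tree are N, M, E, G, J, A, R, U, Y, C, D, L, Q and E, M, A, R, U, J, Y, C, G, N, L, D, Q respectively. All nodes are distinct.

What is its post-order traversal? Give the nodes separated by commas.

The first element of pre-order is the root; it splits in-order into left and right subtrees.
Root N: left subtree has 9 nodes {E, M, A, R, U, J, Y, C, G}, right has 3 {L, D, Q}.
  Root M: left subtree has 1 node {E}, right has 7 {A, R, U, J, Y, C, G}.
    Root G: left subtree has 6 nodes {A, R, U, J, Y, C}, right has 0 { }.
      Root J: left subtree has 3 nodes {A, R, U}, right has 2 {Y, C}.
        Root A: left subtree has 0 nodes { }, right has 2 {R, U}.
          Root R: left subtree has 0 nodes { }, right has 1 {U}.
        Root Y: left subtree has 0 nodes { }, right has 1 {C}.
  Root D: left subtree has 1 node {L}, right has 1 {Q}.

E, U, R, A, C, Y, J, G, M, L, Q, D, N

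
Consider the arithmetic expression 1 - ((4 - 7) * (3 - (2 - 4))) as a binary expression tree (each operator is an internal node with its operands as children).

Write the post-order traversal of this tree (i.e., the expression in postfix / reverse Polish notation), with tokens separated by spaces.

Post-order on an expression tree gives postfix notation: for each operator, emit left operand, right operand, then the operator.

1 4 7 - 3 2 4 - - * -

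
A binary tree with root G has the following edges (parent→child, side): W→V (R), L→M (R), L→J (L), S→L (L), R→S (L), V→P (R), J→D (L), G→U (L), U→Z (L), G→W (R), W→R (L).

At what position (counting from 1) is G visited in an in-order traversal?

In-order visits the left subtree, then the node, then the right subtree.
At G: go left to U.
  At U: go left to Z.
    Z is a leaf — visit Z.
  Visit U.
  At U: no right child.
Visit G.
At G: go right to W.
  At W: go left to R.
    At R: go left to S.
      At S: go left to L.
        At L: go left to J.
          At J: go left to D.
            D is a leaf — visit D.
          Visit J.
          At J: no right child.
        Visit L.
        At L: go right to M.
          M is a leaf — visit M.
      Visit S.
      At S: no right child.
    Visit R.
    At R: no right child.
  Visit W.
  At W: go right to V.
    At V: no left child.
    Visit V.
    At V: go right to P.
      P is a leaf — visit P.
Full in-order sequence: Z, U, G, D, J, L, M, S, R, W, V, P.

3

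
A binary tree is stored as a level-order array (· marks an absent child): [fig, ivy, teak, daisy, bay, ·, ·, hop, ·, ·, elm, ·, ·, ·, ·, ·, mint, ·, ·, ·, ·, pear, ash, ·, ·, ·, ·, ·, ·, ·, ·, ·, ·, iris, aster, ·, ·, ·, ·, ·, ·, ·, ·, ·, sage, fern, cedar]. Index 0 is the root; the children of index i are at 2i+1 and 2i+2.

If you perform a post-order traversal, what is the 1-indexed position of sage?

Post-order visits the left subtree, then the right subtree, then the node.
At fig: go left to ivy.
  At ivy: go left to daisy.
    At daisy: go left to hop.
      At hop: no left child.
      At hop: go right to mint.
        At mint: go left to iris.
          iris is a leaf — visit iris.
        At mint: go right to aster.
          aster is a leaf — visit aster.
        Visit mint.
      Visit hop.
    At daisy: no right child.
    Visit daisy.
  At ivy: go right to bay.
    At bay: no left child.
    At bay: go right to elm.
      At elm: go left to pear.
        At pear: no left child.
        At pear: go right to sage.
          sage is a leaf — visit sage.
        Visit pear.
      At elm: go right to ash.
        At ash: go left to fern.
          fern is a leaf — visit fern.
        At ash: go right to cedar.
          cedar is a leaf — visit cedar.
        Visit ash.
      Visit elm.
    Visit bay.
  Visit ivy.
At fig: go right to teak.
  teak is a leaf — visit teak.
Visit fig.
Full post-order sequence: iris, aster, mint, hop, daisy, sage, pear, fern, cedar, ash, elm, bay, ivy, teak, fig.

6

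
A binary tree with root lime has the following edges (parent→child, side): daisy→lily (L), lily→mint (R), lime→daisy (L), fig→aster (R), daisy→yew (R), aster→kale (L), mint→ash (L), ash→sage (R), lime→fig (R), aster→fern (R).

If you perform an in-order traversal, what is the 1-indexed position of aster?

In-order visits the left subtree, then the node, then the right subtree.
At lime: go left to daisy.
  At daisy: go left to lily.
    At lily: no left child.
    Visit lily.
    At lily: go right to mint.
      At mint: go left to ash.
        At ash: no left child.
        Visit ash.
        At ash: go right to sage.
          sage is a leaf — visit sage.
      Visit mint.
      At mint: no right child.
  Visit daisy.
  At daisy: go right to yew.
    yew is a leaf — visit yew.
Visit lime.
At lime: go right to fig.
  At fig: no left child.
  Visit fig.
  At fig: go right to aster.
    At aster: go left to kale.
      kale is a leaf — visit kale.
    Visit aster.
    At aster: go right to fern.
      fern is a leaf — visit fern.
Full in-order sequence: lily, ash, sage, mint, daisy, yew, lime, fig, kale, aster, fern.

10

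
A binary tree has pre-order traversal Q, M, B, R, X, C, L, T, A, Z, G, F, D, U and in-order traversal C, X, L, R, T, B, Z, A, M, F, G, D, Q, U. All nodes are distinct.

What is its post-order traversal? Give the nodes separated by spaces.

C L X T R Z A B F D G M U Q

The first element of pre-order is the root; it splits in-order into left and right subtrees.
Root Q: left subtree has 12 nodes {C, X, L, R, T, B, Z, A, M, F, G, D}, right has 1 {U}.
  Root M: left subtree has 8 nodes {C, X, L, R, T, B, Z, A}, right has 3 {F, G, D}.
    Root B: left subtree has 5 nodes {C, X, L, R, T}, right has 2 {Z, A}.
      Root R: left subtree has 3 nodes {C, X, L}, right has 1 {T}.
        Root X: left subtree has 1 node {C}, right has 1 {L}.
      Root A: left subtree has 1 node {Z}, right has 0 { }.
    Root G: left subtree has 1 node {F}, right has 1 {D}.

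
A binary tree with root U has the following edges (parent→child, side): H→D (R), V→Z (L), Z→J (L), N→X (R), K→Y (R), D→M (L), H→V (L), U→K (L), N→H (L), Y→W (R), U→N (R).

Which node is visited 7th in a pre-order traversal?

V

Pre-order visits the node, then its left subtree, then its right subtree.
Visit U.
At U: go left to K.
  Visit K.
  At K: no left child.
  At K: go right to Y.
    Visit Y.
    At Y: no left child.
    At Y: go right to W.
      W is a leaf — visit W.
At U: go right to N.
  Visit N.
  At N: go left to H.
    Visit H.
    At H: go left to V.
      Visit V.
      At V: go left to Z.
        Visit Z.
        At Z: go left to J.
          J is a leaf — visit J.
        At Z: no right child.
      At V: no right child.
    At H: go right to D.
      Visit D.
      At D: go left to M.
        M is a leaf — visit M.
      At D: no right child.
  At N: go right to X.
    X is a leaf — visit X.
Full pre-order sequence: U, K, Y, W, N, H, V, Z, J, D, M, X.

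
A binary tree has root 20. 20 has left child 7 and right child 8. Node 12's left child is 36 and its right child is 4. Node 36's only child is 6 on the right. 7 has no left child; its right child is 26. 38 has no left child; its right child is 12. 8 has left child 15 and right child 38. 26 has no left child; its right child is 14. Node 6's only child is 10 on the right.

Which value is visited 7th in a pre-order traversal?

38

Pre-order visits the node, then its left subtree, then its right subtree.
Visit 20.
At 20: go left to 7.
  Visit 7.
  At 7: no left child.
  At 7: go right to 26.
    Visit 26.
    At 26: no left child.
    At 26: go right to 14.
      14 is a leaf — visit 14.
At 20: go right to 8.
  Visit 8.
  At 8: go left to 15.
    15 is a leaf — visit 15.
  At 8: go right to 38.
    Visit 38.
    At 38: no left child.
    At 38: go right to 12.
      Visit 12.
      At 12: go left to 36.
        Visit 36.
        At 36: no left child.
        At 36: go right to 6.
          Visit 6.
          At 6: no left child.
          At 6: go right to 10.
            10 is a leaf — visit 10.
      At 12: go right to 4.
        4 is a leaf — visit 4.
Full pre-order sequence: 20, 7, 26, 14, 8, 15, 38, 12, 36, 6, 10, 4.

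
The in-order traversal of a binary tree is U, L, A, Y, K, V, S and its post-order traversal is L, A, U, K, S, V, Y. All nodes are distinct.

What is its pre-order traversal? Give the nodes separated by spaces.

Y U A L V K S

The last element of post-order is the root; it splits in-order into left and right subtrees.
Root Y: left subtree has 3 nodes {U, L, A}, right has 3 {K, V, S}.
  Root U: left subtree has 0 nodes { }, right has 2 {L, A}.
    Root A: left subtree has 1 node {L}, right has 0 { }.
  Root V: left subtree has 1 node {K}, right has 1 {S}.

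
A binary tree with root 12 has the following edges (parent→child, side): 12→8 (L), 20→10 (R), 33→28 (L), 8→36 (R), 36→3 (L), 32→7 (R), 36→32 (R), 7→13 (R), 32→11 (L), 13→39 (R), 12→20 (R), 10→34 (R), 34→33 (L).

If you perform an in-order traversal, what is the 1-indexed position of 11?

4

In-order visits the left subtree, then the node, then the right subtree.
At 12: go left to 8.
  At 8: no left child.
  Visit 8.
  At 8: go right to 36.
    At 36: go left to 3.
      3 is a leaf — visit 3.
    Visit 36.
    At 36: go right to 32.
      At 32: go left to 11.
        11 is a leaf — visit 11.
      Visit 32.
      At 32: go right to 7.
        At 7: no left child.
        Visit 7.
        At 7: go right to 13.
          At 13: no left child.
          Visit 13.
          At 13: go right to 39.
            39 is a leaf — visit 39.
Visit 12.
At 12: go right to 20.
  At 20: no left child.
  Visit 20.
  At 20: go right to 10.
    At 10: no left child.
    Visit 10.
    At 10: go right to 34.
      At 34: go left to 33.
        At 33: go left to 28.
          28 is a leaf — visit 28.
        Visit 33.
        At 33: no right child.
      Visit 34.
      At 34: no right child.
Full in-order sequence: 8, 3, 36, 11, 32, 7, 13, 39, 12, 20, 10, 28, 33, 34.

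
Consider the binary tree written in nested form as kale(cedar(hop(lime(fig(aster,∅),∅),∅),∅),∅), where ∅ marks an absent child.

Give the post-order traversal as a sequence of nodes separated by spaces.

aster fig lime hop cedar kale

Post-order visits the left subtree, then the right subtree, then the node.
At kale: go left to cedar.
  At cedar: go left to hop.
    At hop: go left to lime.
      At lime: go left to fig.
        At fig: go left to aster.
          aster is a leaf — visit aster.
        At fig: no right child.
        Visit fig.
      At lime: no right child.
      Visit lime.
    At hop: no right child.
    Visit hop.
  At cedar: no right child.
  Visit cedar.
At kale: no right child.
Visit kale.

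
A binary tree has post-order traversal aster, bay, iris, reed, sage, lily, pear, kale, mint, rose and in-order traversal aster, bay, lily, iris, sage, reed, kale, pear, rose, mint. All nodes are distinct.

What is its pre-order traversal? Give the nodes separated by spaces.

rose kale lily bay aster sage iris reed pear mint

The last element of post-order is the root; it splits in-order into left and right subtrees.
Root rose: left subtree has 8 nodes {aster, bay, lily, iris, sage, reed, kale, pear}, right has 1 {mint}.
  Root kale: left subtree has 6 nodes {aster, bay, lily, iris, sage, reed}, right has 1 {pear}.
    Root lily: left subtree has 2 nodes {aster, bay}, right has 3 {iris, sage, reed}.
      Root bay: left subtree has 1 node {aster}, right has 0 { }.
      Root sage: left subtree has 1 node {iris}, right has 1 {reed}.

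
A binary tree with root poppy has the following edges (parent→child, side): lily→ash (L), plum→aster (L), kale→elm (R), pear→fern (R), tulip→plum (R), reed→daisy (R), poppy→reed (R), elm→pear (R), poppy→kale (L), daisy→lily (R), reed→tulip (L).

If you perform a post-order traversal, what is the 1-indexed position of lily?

9

Post-order visits the left subtree, then the right subtree, then the node.
At poppy: go left to kale.
  At kale: no left child.
  At kale: go right to elm.
    At elm: no left child.
    At elm: go right to pear.
      At pear: no left child.
      At pear: go right to fern.
        fern is a leaf — visit fern.
      Visit pear.
    Visit elm.
  Visit kale.
At poppy: go right to reed.
  At reed: go left to tulip.
    At tulip: no left child.
    At tulip: go right to plum.
      At plum: go left to aster.
        aster is a leaf — visit aster.
      At plum: no right child.
      Visit plum.
    Visit tulip.
  At reed: go right to daisy.
    At daisy: no left child.
    At daisy: go right to lily.
      At lily: go left to ash.
        ash is a leaf — visit ash.
      At lily: no right child.
      Visit lily.
    Visit daisy.
  Visit reed.
Visit poppy.
Full post-order sequence: fern, pear, elm, kale, aster, plum, tulip, ash, lily, daisy, reed, poppy.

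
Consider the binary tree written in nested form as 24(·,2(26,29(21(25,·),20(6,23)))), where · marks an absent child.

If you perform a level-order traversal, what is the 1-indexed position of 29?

4

Level-order visits nodes level by level from the root, left to right within each level.
Level 0: 24
Level 1: 2
Level 2: 26, 29
Level 3: 21, 20
Level 4: 25, 6, 23
Full level-order sequence: 24, 2, 26, 29, 21, 20, 25, 6, 23.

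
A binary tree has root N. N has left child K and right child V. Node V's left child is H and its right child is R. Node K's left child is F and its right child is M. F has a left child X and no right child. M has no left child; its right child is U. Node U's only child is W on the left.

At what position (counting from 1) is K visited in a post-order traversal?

Post-order visits the left subtree, then the right subtree, then the node.
At N: go left to K.
  At K: go left to F.
    At F: go left to X.
      X is a leaf — visit X.
    At F: no right child.
    Visit F.
  At K: go right to M.
    At M: no left child.
    At M: go right to U.
      At U: go left to W.
        W is a leaf — visit W.
      At U: no right child.
      Visit U.
    Visit M.
  Visit K.
At N: go right to V.
  At V: go left to H.
    H is a leaf — visit H.
  At V: go right to R.
    R is a leaf — visit R.
  Visit V.
Visit N.
Full post-order sequence: X, F, W, U, M, K, H, R, V, N.

6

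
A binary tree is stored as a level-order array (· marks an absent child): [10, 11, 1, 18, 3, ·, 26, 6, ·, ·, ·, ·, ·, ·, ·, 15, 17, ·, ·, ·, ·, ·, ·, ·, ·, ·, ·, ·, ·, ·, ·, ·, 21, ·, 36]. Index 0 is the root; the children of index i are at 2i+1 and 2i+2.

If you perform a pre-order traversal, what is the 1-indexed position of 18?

Pre-order visits the node, then its left subtree, then its right subtree.
Visit 10.
At 10: go left to 11.
  Visit 11.
  At 11: go left to 18.
    Visit 18.
    At 18: go left to 6.
      Visit 6.
      At 6: go left to 15.
        Visit 15.
        At 15: no left child.
        At 15: go right to 21.
          21 is a leaf — visit 21.
      At 6: go right to 17.
        Visit 17.
        At 17: no left child.
        At 17: go right to 36.
          36 is a leaf — visit 36.
    At 18: no right child.
  At 11: go right to 3.
    3 is a leaf — visit 3.
At 10: go right to 1.
  Visit 1.
  At 1: no left child.
  At 1: go right to 26.
    26 is a leaf — visit 26.
Full pre-order sequence: 10, 11, 18, 6, 15, 21, 17, 36, 3, 1, 26.

3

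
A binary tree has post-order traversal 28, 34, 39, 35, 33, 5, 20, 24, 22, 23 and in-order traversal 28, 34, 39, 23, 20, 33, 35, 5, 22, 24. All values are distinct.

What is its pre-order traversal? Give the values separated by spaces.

23 39 34 28 22 20 5 33 35 24

The last element of post-order is the root; it splits in-order into left and right subtrees.
Root 23: left subtree has 3 nodes {28, 34, 39}, right has 6 {20, 33, 35, 5, 22, 24}.
  Root 39: left subtree has 2 nodes {28, 34}, right has 0 { }.
    Root 34: left subtree has 1 node {28}, right has 0 { }.
  Root 22: left subtree has 4 nodes {20, 33, 35, 5}, right has 1 {24}.
    Root 20: left subtree has 0 nodes { }, right has 3 {33, 35, 5}.
      Root 5: left subtree has 2 nodes {33, 35}, right has 0 { }.
        Root 33: left subtree has 0 nodes { }, right has 1 {35}.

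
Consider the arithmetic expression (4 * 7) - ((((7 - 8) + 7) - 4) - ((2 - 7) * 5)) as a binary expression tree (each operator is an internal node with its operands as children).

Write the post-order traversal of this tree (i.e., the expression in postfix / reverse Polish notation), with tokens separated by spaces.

4 7 * 7 8 - 7 + 4 - 2 7 - 5 * - -

Post-order on an expression tree gives postfix notation: for each operator, emit left operand, right operand, then the operator.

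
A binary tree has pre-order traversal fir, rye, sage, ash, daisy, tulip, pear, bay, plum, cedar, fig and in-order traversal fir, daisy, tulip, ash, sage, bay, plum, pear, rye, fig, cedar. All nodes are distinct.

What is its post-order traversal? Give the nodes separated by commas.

The first element of pre-order is the root; it splits in-order into left and right subtrees.
Root fir: left subtree has 0 nodes { }, right has 10 {daisy, tulip, ash, sage, bay, plum, pear, rye, fig, cedar}.
  Root rye: left subtree has 7 nodes {daisy, tulip, ash, sage, bay, plum, pear}, right has 2 {fig, cedar}.
    Root sage: left subtree has 3 nodes {daisy, tulip, ash}, right has 3 {bay, plum, pear}.
      Root ash: left subtree has 2 nodes {daisy, tulip}, right has 0 { }.
        Root daisy: left subtree has 0 nodes { }, right has 1 {tulip}.
      Root pear: left subtree has 2 nodes {bay, plum}, right has 0 { }.
        Root bay: left subtree has 0 nodes { }, right has 1 {plum}.
    Root cedar: left subtree has 1 node {fig}, right has 0 { }.

tulip, daisy, ash, plum, bay, pear, sage, fig, cedar, rye, fir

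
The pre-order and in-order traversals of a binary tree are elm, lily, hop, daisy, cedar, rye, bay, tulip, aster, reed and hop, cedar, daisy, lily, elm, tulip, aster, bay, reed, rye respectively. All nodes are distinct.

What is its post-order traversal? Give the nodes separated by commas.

The first element of pre-order is the root; it splits in-order into left and right subtrees.
Root elm: left subtree has 4 nodes {hop, cedar, daisy, lily}, right has 5 {tulip, aster, bay, reed, rye}.
  Root lily: left subtree has 3 nodes {hop, cedar, daisy}, right has 0 { }.
    Root hop: left subtree has 0 nodes { }, right has 2 {cedar, daisy}.
      Root daisy: left subtree has 1 node {cedar}, right has 0 { }.
  Root rye: left subtree has 4 nodes {tulip, aster, bay, reed}, right has 0 { }.
    Root bay: left subtree has 2 nodes {tulip, aster}, right has 1 {reed}.
      Root tulip: left subtree has 0 nodes { }, right has 1 {aster}.

cedar, daisy, hop, lily, aster, tulip, reed, bay, rye, elm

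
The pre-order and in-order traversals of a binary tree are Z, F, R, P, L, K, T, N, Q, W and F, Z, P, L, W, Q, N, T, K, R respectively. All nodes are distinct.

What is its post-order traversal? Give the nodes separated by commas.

F, W, Q, N, T, K, L, P, R, Z

The first element of pre-order is the root; it splits in-order into left and right subtrees.
Root Z: left subtree has 1 node {F}, right has 8 {P, L, W, Q, N, T, K, R}.
  Root R: left subtree has 7 nodes {P, L, W, Q, N, T, K}, right has 0 { }.
    Root P: left subtree has 0 nodes { }, right has 6 {L, W, Q, N, T, K}.
      Root L: left subtree has 0 nodes { }, right has 5 {W, Q, N, T, K}.
        Root K: left subtree has 4 nodes {W, Q, N, T}, right has 0 { }.
          Root T: left subtree has 3 nodes {W, Q, N}, right has 0 { }.
            Root N: left subtree has 2 nodes {W, Q}, right has 0 { }.
              Root Q: left subtree has 1 node {W}, right has 0 { }.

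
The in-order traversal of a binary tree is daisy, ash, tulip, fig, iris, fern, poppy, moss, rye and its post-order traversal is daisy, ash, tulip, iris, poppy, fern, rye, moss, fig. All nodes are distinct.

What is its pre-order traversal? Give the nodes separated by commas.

fig, tulip, ash, daisy, moss, fern, iris, poppy, rye

The last element of post-order is the root; it splits in-order into left and right subtrees.
Root fig: left subtree has 3 nodes {daisy, ash, tulip}, right has 5 {iris, fern, poppy, moss, rye}.
  Root tulip: left subtree has 2 nodes {daisy, ash}, right has 0 { }.
    Root ash: left subtree has 1 node {daisy}, right has 0 { }.
  Root moss: left subtree has 3 nodes {iris, fern, poppy}, right has 1 {rye}.
    Root fern: left subtree has 1 node {iris}, right has 1 {poppy}.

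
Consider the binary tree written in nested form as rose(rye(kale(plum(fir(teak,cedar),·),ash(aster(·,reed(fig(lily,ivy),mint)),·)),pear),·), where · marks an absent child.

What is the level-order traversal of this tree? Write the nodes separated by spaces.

rose rye kale pear plum ash fir aster teak cedar reed fig mint lily ivy

Level-order visits nodes level by level from the root, left to right within each level.
Level 0: rose
Level 1: rye
Level 2: kale, pear
Level 3: plum, ash
Level 4: fir, aster
Level 5: teak, cedar, reed
Level 6: fig, mint
Level 7: lily, ivy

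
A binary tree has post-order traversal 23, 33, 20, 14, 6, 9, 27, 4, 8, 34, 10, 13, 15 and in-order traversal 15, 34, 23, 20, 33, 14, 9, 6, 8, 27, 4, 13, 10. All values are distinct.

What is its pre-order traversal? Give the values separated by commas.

The last element of post-order is the root; it splits in-order into left and right subtrees.
Root 15: left subtree has 0 nodes { }, right has 12 {34, 23, 20, 33, 14, 9, 6, 8, 27, 4, 13, 10}.
  Root 13: left subtree has 10 nodes {34, 23, 20, 33, 14, 9, 6, 8, 27, 4}, right has 1 {10}.
    Root 34: left subtree has 0 nodes { }, right has 9 {23, 20, 33, 14, 9, 6, 8, 27, 4}.
      Root 8: left subtree has 6 nodes {23, 20, 33, 14, 9, 6}, right has 2 {27, 4}.
        Root 9: left subtree has 4 nodes {23, 20, 33, 14}, right has 1 {6}.
          Root 14: left subtree has 3 nodes {23, 20, 33}, right has 0 { }.
            Root 20: left subtree has 1 node {23}, right has 1 {33}.
        Root 4: left subtree has 1 node {27}, right has 0 { }.

15, 13, 34, 8, 9, 14, 20, 23, 33, 6, 4, 27, 10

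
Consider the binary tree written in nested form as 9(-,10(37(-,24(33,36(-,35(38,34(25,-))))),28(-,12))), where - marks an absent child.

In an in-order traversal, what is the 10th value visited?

10

In-order visits the left subtree, then the node, then the right subtree.
At 9: no left child.
Visit 9.
At 9: go right to 10.
  At 10: go left to 37.
    At 37: no left child.
    Visit 37.
    At 37: go right to 24.
      At 24: go left to 33.
        33 is a leaf — visit 33.
      Visit 24.
      At 24: go right to 36.
        At 36: no left child.
        Visit 36.
        At 36: go right to 35.
          At 35: go left to 38.
            38 is a leaf — visit 38.
          Visit 35.
          At 35: go right to 34.
            At 34: go left to 25.
              25 is a leaf — visit 25.
            Visit 34.
            At 34: no right child.
  Visit 10.
  At 10: go right to 28.
    At 28: no left child.
    Visit 28.
    At 28: go right to 12.
      12 is a leaf — visit 12.
Full in-order sequence: 9, 37, 33, 24, 36, 38, 35, 25, 34, 10, 28, 12.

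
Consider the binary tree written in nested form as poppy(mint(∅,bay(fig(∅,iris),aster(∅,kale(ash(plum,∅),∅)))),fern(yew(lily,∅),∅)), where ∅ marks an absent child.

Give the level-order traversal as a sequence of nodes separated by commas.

poppy, mint, fern, bay, yew, fig, aster, lily, iris, kale, ash, plum

Level-order visits nodes level by level from the root, left to right within each level.
Level 0: poppy
Level 1: mint, fern
Level 2: bay, yew
Level 3: fig, aster, lily
Level 4: iris, kale
Level 5: ash
Level 6: plum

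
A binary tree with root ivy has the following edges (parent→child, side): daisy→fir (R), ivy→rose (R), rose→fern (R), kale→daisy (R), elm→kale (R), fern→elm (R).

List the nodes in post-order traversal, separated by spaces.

Post-order visits the left subtree, then the right subtree, then the node.
At ivy: no left child.
At ivy: go right to rose.
  At rose: no left child.
  At rose: go right to fern.
    At fern: no left child.
    At fern: go right to elm.
      At elm: no left child.
      At elm: go right to kale.
        At kale: no left child.
        At kale: go right to daisy.
          At daisy: no left child.
          At daisy: go right to fir.
            fir is a leaf — visit fir.
          Visit daisy.
        Visit kale.
      Visit elm.
    Visit fern.
  Visit rose.
Visit ivy.

fir daisy kale elm fern rose ivy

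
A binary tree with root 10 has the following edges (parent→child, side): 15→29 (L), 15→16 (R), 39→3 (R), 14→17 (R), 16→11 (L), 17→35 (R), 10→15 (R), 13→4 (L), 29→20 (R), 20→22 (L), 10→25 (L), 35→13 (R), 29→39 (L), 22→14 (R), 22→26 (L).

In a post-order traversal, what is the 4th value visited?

Post-order visits the left subtree, then the right subtree, then the node.
At 10: go left to 25.
  25 is a leaf — visit 25.
At 10: go right to 15.
  At 15: go left to 29.
    At 29: go left to 39.
      At 39: no left child.
      At 39: go right to 3.
        3 is a leaf — visit 3.
      Visit 39.
    At 29: go right to 20.
      At 20: go left to 22.
        At 22: go left to 26.
          26 is a leaf — visit 26.
        At 22: go right to 14.
          At 14: no left child.
          At 14: go right to 17.
            At 17: no left child.
            At 17: go right to 35.
              At 35: no left child.
              At 35: go right to 13.
                At 13: go left to 4.
                  4 is a leaf — visit 4.
                At 13: no right child.
                Visit 13.
              Visit 35.
            Visit 17.
          Visit 14.
        Visit 22.
      At 20: no right child.
      Visit 20.
    Visit 29.
  At 15: go right to 16.
    At 16: go left to 11.
      11 is a leaf — visit 11.
    At 16: no right child.
    Visit 16.
  Visit 15.
Visit 10.
Full post-order sequence: 25, 3, 39, 26, 4, 13, 35, 17, 14, 22, 20, 29, 11, 16, 15, 10.

26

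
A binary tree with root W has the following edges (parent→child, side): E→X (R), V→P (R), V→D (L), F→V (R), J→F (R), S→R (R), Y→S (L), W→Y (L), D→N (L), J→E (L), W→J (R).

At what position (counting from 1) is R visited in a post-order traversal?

Post-order visits the left subtree, then the right subtree, then the node.
At W: go left to Y.
  At Y: go left to S.
    At S: no left child.
    At S: go right to R.
      R is a leaf — visit R.
    Visit S.
  At Y: no right child.
  Visit Y.
At W: go right to J.
  At J: go left to E.
    At E: no left child.
    At E: go right to X.
      X is a leaf — visit X.
    Visit E.
  At J: go right to F.
    At F: no left child.
    At F: go right to V.
      At V: go left to D.
        At D: go left to N.
          N is a leaf — visit N.
        At D: no right child.
        Visit D.
      At V: go right to P.
        P is a leaf — visit P.
      Visit V.
    Visit F.
  Visit J.
Visit W.
Full post-order sequence: R, S, Y, X, E, N, D, P, V, F, J, W.

1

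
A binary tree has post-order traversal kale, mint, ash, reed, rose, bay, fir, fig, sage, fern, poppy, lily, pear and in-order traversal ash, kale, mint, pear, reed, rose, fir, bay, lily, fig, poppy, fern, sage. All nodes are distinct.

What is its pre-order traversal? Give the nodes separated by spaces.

The last element of post-order is the root; it splits in-order into left and right subtrees.
Root pear: left subtree has 3 nodes {ash, kale, mint}, right has 9 {reed, rose, fir, bay, lily, fig, poppy, fern, sage}.
  Root ash: left subtree has 0 nodes { }, right has 2 {kale, mint}.
    Root mint: left subtree has 1 node {kale}, right has 0 { }.
  Root lily: left subtree has 4 nodes {reed, rose, fir, bay}, right has 4 {fig, poppy, fern, sage}.
    Root fir: left subtree has 2 nodes {reed, rose}, right has 1 {bay}.
      Root rose: left subtree has 1 node {reed}, right has 0 { }.
    Root poppy: left subtree has 1 node {fig}, right has 2 {fern, sage}.
      Root fern: left subtree has 0 nodes { }, right has 1 {sage}.

pear ash mint kale lily fir rose reed bay poppy fig fern sage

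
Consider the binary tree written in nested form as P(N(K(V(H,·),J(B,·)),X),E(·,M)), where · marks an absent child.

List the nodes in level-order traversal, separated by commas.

Level-order visits nodes level by level from the root, left to right within each level.
Level 0: P
Level 1: N, E
Level 2: K, X, M
Level 3: V, J
Level 4: H, B

P, N, E, K, X, M, V, J, H, B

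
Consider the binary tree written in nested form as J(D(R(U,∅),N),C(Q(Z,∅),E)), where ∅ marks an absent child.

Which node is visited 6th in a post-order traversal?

Q

Post-order visits the left subtree, then the right subtree, then the node.
At J: go left to D.
  At D: go left to R.
    At R: go left to U.
      U is a leaf — visit U.
    At R: no right child.
    Visit R.
  At D: go right to N.
    N is a leaf — visit N.
  Visit D.
At J: go right to C.
  At C: go left to Q.
    At Q: go left to Z.
      Z is a leaf — visit Z.
    At Q: no right child.
    Visit Q.
  At C: go right to E.
    E is a leaf — visit E.
  Visit C.
Visit J.
Full post-order sequence: U, R, N, D, Z, Q, E, C, J.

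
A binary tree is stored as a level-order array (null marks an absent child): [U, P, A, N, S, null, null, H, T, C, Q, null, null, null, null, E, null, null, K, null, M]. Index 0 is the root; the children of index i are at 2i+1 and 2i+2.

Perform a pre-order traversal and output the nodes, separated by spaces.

U P N H E T K S C M Q A

Pre-order visits the node, then its left subtree, then its right subtree.
Visit U.
At U: go left to P.
  Visit P.
  At P: go left to N.
    Visit N.
    At N: go left to H.
      Visit H.
      At H: go left to E.
        E is a leaf — visit E.
      At H: no right child.
    At N: go right to T.
      Visit T.
      At T: no left child.
      At T: go right to K.
        K is a leaf — visit K.
  At P: go right to S.
    Visit S.
    At S: go left to C.
      Visit C.
      At C: no left child.
      At C: go right to M.
        M is a leaf — visit M.
    At S: go right to Q.
      Q is a leaf — visit Q.
At U: go right to A.
  A is a leaf — visit A.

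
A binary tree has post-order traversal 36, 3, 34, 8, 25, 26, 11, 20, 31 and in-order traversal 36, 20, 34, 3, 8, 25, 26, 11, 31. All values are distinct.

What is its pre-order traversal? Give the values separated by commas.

The last element of post-order is the root; it splits in-order into left and right subtrees.
Root 31: left subtree has 8 nodes {36, 20, 34, 3, 8, 25, 26, 11}, right has 0 { }.
  Root 20: left subtree has 1 node {36}, right has 6 {34, 3, 8, 25, 26, 11}.
    Root 11: left subtree has 5 nodes {34, 3, 8, 25, 26}, right has 0 { }.
      Root 26: left subtree has 4 nodes {34, 3, 8, 25}, right has 0 { }.
        Root 25: left subtree has 3 nodes {34, 3, 8}, right has 0 { }.
          Root 8: left subtree has 2 nodes {34, 3}, right has 0 { }.
            Root 34: left subtree has 0 nodes { }, right has 1 {3}.

31, 20, 36, 11, 26, 25, 8, 34, 3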